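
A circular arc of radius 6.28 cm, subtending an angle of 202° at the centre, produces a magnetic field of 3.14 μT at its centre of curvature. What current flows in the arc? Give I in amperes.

For a circular arc, B = μ₀Iφ/(4πR) with φ in radians; here φ = 3.526 rad.
So I = 4πRB/(μ₀φ) = 4π × 0.0628 × 3.14×10⁻⁶ / (4π×10⁻⁷ × 3.526) = 0.559 A.

I ≈ 0.559 A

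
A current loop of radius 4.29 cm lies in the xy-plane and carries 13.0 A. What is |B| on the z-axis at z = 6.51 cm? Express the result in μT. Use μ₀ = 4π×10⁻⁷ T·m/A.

On the axis of a circular loop, B = μ₀IR² / [2(R²+z²)^(3/2)].
R² + z² = (0.0429)² + (0.0651)² = 0.006078 m², and (R²+z²)^(3/2) = 4.74×10⁻⁴ m³.
B = (4π×10⁻⁷ × 13.0 × 0.00184) / (2 × 4.74×10⁻⁴) = 3.17×10⁻⁵ T.

B ≈ 31.7 μT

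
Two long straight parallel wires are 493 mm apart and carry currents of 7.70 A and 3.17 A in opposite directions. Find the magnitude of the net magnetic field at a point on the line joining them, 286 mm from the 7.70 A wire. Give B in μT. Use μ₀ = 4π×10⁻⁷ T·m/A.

B ≈ 8.45 μT

Each long wire gives B = μ₀I/(2πd). Distances are d₁ = 0.286 m and d₂ = 0.207 m.
B₁ = 5.38×10⁻⁶ T, B₂ = 3.06×10⁻⁶ T.
Between antiparallel currents both contributions point the same way, so they add. B = B₁ + B₂ = 5.38×10⁻⁶ + 3.06×10⁻⁶ = 8.45×10⁻⁶ T.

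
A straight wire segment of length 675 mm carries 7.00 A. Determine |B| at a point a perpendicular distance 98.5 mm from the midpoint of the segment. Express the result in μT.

B ≈ 13.6 μT

For a finite straight segment, B = (μ₀I/4πd)(sinθ₁ + sinθ₂), where θ₁, θ₂ are the angles from the perpendicular to each end.
The perpendicular from the point meets the wire at its midpoint, so each end is L/2 = 0.3375 m away along the wire.
sinθ₁ = 0.3375/√(0.3375²+0.0985²) = 0.9600; sinθ₂ = 0.3375/√(0.3375²+0.0985²) = 0.9600.
B = (4π×10⁻⁷ × 7.00) / (4π × 0.0985) × (0.9600 + 0.9600) = 1.36×10⁻⁵ T.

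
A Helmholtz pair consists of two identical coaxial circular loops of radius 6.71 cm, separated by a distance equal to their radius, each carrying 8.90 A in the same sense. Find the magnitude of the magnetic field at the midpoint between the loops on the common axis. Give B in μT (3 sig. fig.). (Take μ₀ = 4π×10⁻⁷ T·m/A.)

B ≈ 119 μT

Each loop contributes B = μ₀IR²/[2(R²+z²)^(3/2)] on the axis, with z measured from that loop.
Loop 1 (z = 0.03355 m): B₁ = 5.96×10⁻⁵ T. Loop 2 (z = 0.03355 m): B₂ = 5.96×10⁻⁵ T.
The fields add: B = B₁ + B₂ = 1.19×10⁻⁴ T.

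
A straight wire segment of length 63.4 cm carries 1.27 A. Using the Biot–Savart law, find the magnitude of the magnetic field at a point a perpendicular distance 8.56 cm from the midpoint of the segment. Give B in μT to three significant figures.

For a finite straight segment, B = (μ₀I/4πd)(sinθ₁ + sinθ₂), where θ₁, θ₂ are the angles from the perpendicular to each end.
The perpendicular from the point meets the wire at its midpoint, so each end is L/2 = 0.317 m away along the wire.
sinθ₁ = 0.317/√(0.317²+0.0856²) = 0.9654; sinθ₂ = 0.317/√(0.317²+0.0856²) = 0.9654.
B = (4π×10⁻⁷ × 1.27) / (4π × 0.0856) × (0.9654 + 0.9654) = 2.86×10⁻⁶ T.

B ≈ 2.86 μT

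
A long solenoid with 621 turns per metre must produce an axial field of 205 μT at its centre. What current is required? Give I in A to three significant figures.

Inside a long solenoid B = μ₀nI with n = 621 m⁻¹, so I = B/(μ₀n).
I = 2.05×10⁻⁴ / (4π×10⁻⁷ × 621) = 0.263 A.

I ≈ 0.263 A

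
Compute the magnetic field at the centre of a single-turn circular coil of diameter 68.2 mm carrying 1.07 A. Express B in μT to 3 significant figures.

At the centre of a circular loop the Biot–Savart law gives B = μ₀I/(2R) (so R = 0.0341 m).
B = (4π×10⁻⁷ × 1.07) / (2 × 0.0341) = 1.97×10⁻⁵ T.

B ≈ 19.7 μT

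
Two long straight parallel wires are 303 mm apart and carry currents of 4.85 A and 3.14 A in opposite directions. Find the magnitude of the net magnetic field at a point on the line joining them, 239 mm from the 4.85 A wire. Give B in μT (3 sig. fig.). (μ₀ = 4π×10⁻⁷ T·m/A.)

Each long wire gives B = μ₀I/(2πd). Distances are d₁ = 0.239 m and d₂ = 0.064 m.
B₁ = 4.06×10⁻⁶ T, B₂ = 9.81×10⁻⁶ T.
Between antiparallel currents both contributions point the same way, so they add. B = B₁ + B₂ = 4.06×10⁻⁶ + 9.81×10⁻⁶ = 1.39×10⁻⁵ T.

B ≈ 13.9 μT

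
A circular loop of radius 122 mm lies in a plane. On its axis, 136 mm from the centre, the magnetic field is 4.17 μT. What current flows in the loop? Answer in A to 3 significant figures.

On the axis of a loop, B = μ₀IR²/[2(R²+z²)^(3/2)], so I = 2B(R²+z²)^(3/2)/(μ₀R²).
R² + z² = 0.01488 + 0.0185 = 0.03338 m²; raised to 3/2 gives 6.10×10⁻³ m³.
I = 2 × 4.17×10⁻⁶ × 6.10×10⁻³ / (1.26×10⁻⁶ × 0.01488) = 2.72 A.

I ≈ 2.72 A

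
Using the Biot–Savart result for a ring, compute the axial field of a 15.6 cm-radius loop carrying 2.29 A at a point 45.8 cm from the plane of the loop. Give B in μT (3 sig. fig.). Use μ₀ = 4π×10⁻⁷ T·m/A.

B ≈ 0.309 μT

On the axis of a circular loop, B = μ₀IR² / [2(R²+z²)^(3/2)].
R² + z² = (0.156)² + (0.458)² = 0.2341 m², and (R²+z²)^(3/2) = 0.113 m³.
B = (4π×10⁻⁷ × 2.29 × 0.02434) / (2 × 0.113) = 3.09×10⁻⁷ T.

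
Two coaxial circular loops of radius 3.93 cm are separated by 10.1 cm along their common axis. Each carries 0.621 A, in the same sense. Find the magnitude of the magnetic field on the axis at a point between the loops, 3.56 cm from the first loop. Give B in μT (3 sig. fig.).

Each loop contributes B = μ₀IR²/[2(R²+z²)^(3/2)] on the axis, with z measured from that loop.
Loop 1 (z = 0.0356 m): B₁ = 4.04×10⁻⁶ T. Loop 2 (z = 0.0654 m): B₂ = 1.36×10⁻⁶ T.
The fields add: B = B₁ + B₂ = 5.40×10⁻⁶ T.

B ≈ 5.40 μT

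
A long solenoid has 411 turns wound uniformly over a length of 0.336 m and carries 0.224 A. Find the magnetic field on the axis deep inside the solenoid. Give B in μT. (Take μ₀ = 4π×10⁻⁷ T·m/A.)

B ≈ 344 μT

Inside a long solenoid, B = μ₀nI with n = 1223 turns/m.
B = 4π×10⁻⁷ × 1223 × 0.224 = 3.44×10⁻⁴ T.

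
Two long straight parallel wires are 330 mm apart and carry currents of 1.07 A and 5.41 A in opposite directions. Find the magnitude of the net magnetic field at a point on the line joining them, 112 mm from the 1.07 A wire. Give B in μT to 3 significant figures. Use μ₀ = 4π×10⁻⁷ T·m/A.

Each long wire gives B = μ₀I/(2πd). Distances are d₁ = 0.112 m and d₂ = 0.218 m.
B₁ = 1.91×10⁻⁶ T, B₂ = 4.96×10⁻⁶ T.
Between antiparallel currents both contributions point the same way, so they add. B = B₁ + B₂ = 1.91×10⁻⁶ + 4.96×10⁻⁶ = 6.87×10⁻⁶ T.

B ≈ 6.87 μT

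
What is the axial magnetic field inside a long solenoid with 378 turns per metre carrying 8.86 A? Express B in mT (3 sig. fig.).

B ≈ 4.21 mT

Inside a long solenoid, B = μ₀nI with n = 378 turns/m.
B = 4π×10⁻⁷ × 378 × 8.86 = 4.21×10⁻³ T.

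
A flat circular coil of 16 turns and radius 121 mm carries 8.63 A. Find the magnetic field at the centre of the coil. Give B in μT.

B ≈ 717 μT

For an N-turn flat coil, B = Nμ₀I/(2R) with R = 0.121 m.
B = 16 × 4.48×10⁻⁵ T = 7.17×10⁻⁴ T.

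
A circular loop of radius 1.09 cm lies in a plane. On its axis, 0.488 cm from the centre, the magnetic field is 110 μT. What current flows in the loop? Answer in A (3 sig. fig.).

On the axis of a loop, B = μ₀IR²/[2(R²+z²)^(3/2)], so I = 2B(R²+z²)^(3/2)/(μ₀R²).
R² + z² = 0.0001188 + 2.381×10⁻⁵ = 0.0001426 m²; raised to 3/2 gives 1.70×10⁻⁶ m³.
I = 2 × 1.10×10⁻⁴ × 1.70×10⁻⁶ / (1.26×10⁻⁶ × 0.0001188) = 2.51 A.

I ≈ 2.51 A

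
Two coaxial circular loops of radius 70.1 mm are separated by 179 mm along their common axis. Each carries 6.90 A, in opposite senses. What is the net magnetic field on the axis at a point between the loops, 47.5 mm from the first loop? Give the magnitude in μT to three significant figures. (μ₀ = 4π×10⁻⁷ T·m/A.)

Each loop contributes B = μ₀IR²/[2(R²+z²)^(3/2)] on the axis, with z measured from that loop.
Loop 1 (z = 0.0475 m): B₁ = 3.51×10⁻⁵ T. Loop 2 (z = 0.1315 m): B₂ = 6.44×10⁻⁶ T.
The fields oppose: B = |B₁ − B₂| = 2.87×10⁻⁵ T.

B ≈ 28.7 μT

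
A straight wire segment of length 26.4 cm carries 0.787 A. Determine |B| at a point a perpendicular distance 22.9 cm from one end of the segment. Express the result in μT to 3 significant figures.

For a finite straight segment, B = (μ₀I/4πd)(sinθ₁ + sinθ₂), where θ₁, θ₂ are the angles from the perpendicular to each end.
The perpendicular foot is at one end, so the two end-offsets along the wire are 0 and L = 0.264 m.
sinθ₁ = 0/√(0²+0.229²) = 0.0000; sinθ₂ = 0.264/√(0.264²+0.229²) = 0.7554.
B = (4π×10⁻⁷ × 0.787) / (4π × 0.229) × (0.0000 + 0.7554) = 2.60×10⁻⁷ T.

B ≈ 0.260 μT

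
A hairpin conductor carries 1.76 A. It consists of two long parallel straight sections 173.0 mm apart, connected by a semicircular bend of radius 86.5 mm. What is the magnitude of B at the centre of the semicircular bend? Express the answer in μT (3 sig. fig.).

The semicircular arc contributes B_arc = μ₀I·π/(4πR) = μ₀I/(4R) = 6.39×10⁻⁶ T.
Each semi-infinite lead is at perpendicular distance R = 0.0865 m from the centre, with the perpendicular foot at its near end, so it contributes μ₀I/(4πR); both point the same way, together 4.07×10⁻⁶ T.
Arc and leads all point the same direction: B = 6.39×10⁻⁶ + 4.07×10⁻⁶ = 1.05×10⁻⁵ T.

B ≈ 10.5 μT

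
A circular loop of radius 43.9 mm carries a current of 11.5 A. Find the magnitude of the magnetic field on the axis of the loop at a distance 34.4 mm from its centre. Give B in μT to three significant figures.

B ≈ 80.3 μT

On the axis of a circular loop, B = μ₀IR² / [2(R²+z²)^(3/2)].
R² + z² = (0.0439)² + (0.0344)² = 0.003111 m², and (R²+z²)^(3/2) = 1.73×10⁻⁴ m³.
B = (4π×10⁻⁷ × 11.5 × 0.001927) / (2 × 1.73×10⁻⁴) = 8.03×10⁻⁵ T.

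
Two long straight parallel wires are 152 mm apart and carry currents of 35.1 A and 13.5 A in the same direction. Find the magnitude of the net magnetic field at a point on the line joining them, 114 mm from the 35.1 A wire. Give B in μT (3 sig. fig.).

B ≈ 9.47 μT

Each long wire gives B = μ₀I/(2πd). Distances are d₁ = 0.114 m and d₂ = 0.038 m.
B₁ = 6.16×10⁻⁵ T, B₂ = 7.11×10⁻⁵ T.
Between parallel currents the two contributions point in opposite directions, so they subtract. B = |B₁ − B₂| = |6.16×10⁻⁵ − 7.11×10⁻⁵| = 9.47×10⁻⁶ T.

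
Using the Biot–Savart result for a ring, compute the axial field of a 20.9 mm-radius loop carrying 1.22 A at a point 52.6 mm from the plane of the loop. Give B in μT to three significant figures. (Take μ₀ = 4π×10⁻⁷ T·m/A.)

On the axis of a circular loop, B = μ₀IR² / [2(R²+z²)^(3/2)].
R² + z² = (0.0209)² + (0.0526)² = 0.003204 m², and (R²+z²)^(3/2) = 1.81×10⁻⁴ m³.
B = (4π×10⁻⁷ × 1.22 × 0.0004368) / (2 × 1.81×10⁻⁴) = 1.85×10⁻⁶ T.

B ≈ 1.85 μT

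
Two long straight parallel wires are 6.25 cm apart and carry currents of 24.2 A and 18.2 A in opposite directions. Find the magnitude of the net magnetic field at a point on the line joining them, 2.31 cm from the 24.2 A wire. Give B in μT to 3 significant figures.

B ≈ 302 μT

Each long wire gives B = μ₀I/(2πd). Distances are d₁ = 0.0231 m and d₂ = 0.0394 m.
B₁ = 2.10×10⁻⁴ T, B₂ = 9.24×10⁻⁵ T.
Between antiparallel currents both contributions point the same way, so they add. B = B₁ + B₂ = 2.10×10⁻⁴ + 9.24×10⁻⁵ = 3.02×10⁻⁴ T.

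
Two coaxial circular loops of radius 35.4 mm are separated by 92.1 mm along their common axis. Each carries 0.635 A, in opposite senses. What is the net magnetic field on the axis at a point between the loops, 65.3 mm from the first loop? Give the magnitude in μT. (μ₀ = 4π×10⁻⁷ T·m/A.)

Each loop contributes B = μ₀IR²/[2(R²+z²)^(3/2)] on the axis, with z measured from that loop.
Loop 1 (z = 0.0653 m): B₁ = 1.22×10⁻⁶ T. Loop 2 (z = 0.0268 m): B₂ = 5.71×10⁻⁶ T.
The fields oppose: B = |B₁ − B₂| = 4.49×10⁻⁶ T.

B ≈ 4.49 μT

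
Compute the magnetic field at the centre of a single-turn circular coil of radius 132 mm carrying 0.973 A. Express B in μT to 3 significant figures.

B ≈ 4.63 μT

At the centre of a circular loop the Biot–Savart law gives B = μ₀I/(2R).
B = (4π×10⁻⁷ × 0.973) / (2 × 0.132) = 4.63×10⁻⁶ T.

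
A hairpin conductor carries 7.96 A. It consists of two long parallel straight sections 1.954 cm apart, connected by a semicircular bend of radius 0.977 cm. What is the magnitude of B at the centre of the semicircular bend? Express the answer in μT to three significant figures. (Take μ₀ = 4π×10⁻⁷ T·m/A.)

The semicircular arc contributes B_arc = μ₀I·π/(4πR) = μ₀I/(4R) = 2.56×10⁻⁴ T.
Each semi-infinite lead is at perpendicular distance R = 0.00977 m from the centre, with the perpendicular foot at its near end, so it contributes μ₀I/(4πR); both point the same way, together 1.63×10⁻⁴ T.
Arc and leads all point the same direction: B = 2.56×10⁻⁴ + 1.63×10⁻⁴ = 4.19×10⁻⁴ T.

B ≈ 419 μT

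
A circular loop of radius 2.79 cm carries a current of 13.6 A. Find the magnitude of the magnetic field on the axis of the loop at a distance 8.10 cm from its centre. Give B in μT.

B ≈ 10.6 μT

On the axis of a circular loop, B = μ₀IR² / [2(R²+z²)^(3/2)].
R² + z² = (0.0279)² + (0.081)² = 0.007339 m², and (R²+z²)^(3/2) = 6.29×10⁻⁴ m³.
B = (4π×10⁻⁷ × 13.6 × 0.0007784) / (2 × 6.29×10⁻⁴) = 1.06×10⁻⁵ T.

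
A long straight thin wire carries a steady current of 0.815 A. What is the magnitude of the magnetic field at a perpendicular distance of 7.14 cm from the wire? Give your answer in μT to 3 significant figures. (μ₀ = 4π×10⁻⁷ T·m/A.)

For an infinitely long straight wire, B = μ₀I/(2πd).
B = (4π×10⁻⁷ × 0.815) / (2π × 0.0714) = 2.28×10⁻⁶ T.

B ≈ 2.28 μT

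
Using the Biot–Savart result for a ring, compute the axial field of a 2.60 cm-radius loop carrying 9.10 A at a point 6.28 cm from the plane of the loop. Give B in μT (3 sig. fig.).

B ≈ 12.3 μT

On the axis of a circular loop, B = μ₀IR² / [2(R²+z²)^(3/2)].
R² + z² = (0.026)² + (0.0628)² = 0.00462 m², and (R²+z²)^(3/2) = 3.14×10⁻⁴ m³.
B = (4π×10⁻⁷ × 9.10 × 0.000676) / (2 × 3.14×10⁻⁴) = 1.23×10⁻⁵ T.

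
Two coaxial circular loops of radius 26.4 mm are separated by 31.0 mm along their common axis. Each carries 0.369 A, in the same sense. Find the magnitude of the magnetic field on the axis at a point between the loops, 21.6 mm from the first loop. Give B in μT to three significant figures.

Each loop contributes B = μ₀IR²/[2(R²+z²)^(3/2)] on the axis, with z measured from that loop.
Loop 1 (z = 0.0216 m): B₁ = 4.07×10⁻⁶ T. Loop 2 (z = 0.0094 m): B₂ = 7.34×10⁻⁶ T.
The fields add: B = B₁ + B₂ = 1.14×10⁻⁵ T.

B ≈ 11.4 μT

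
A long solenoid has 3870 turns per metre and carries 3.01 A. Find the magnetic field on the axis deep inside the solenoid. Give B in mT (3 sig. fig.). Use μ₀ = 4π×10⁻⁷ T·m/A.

Inside a long solenoid, B = μ₀nI with n = 3870 turns/m.
B = 4π×10⁻⁷ × 3870 × 3.01 = 1.46×10⁻² T.

B ≈ 14.6 mT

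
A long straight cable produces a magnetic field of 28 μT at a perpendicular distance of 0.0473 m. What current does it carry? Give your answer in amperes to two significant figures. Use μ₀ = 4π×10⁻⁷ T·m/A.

For a long straight wire B = μ₀I/(2πd), so I = 2πdB/μ₀.
I = 2π × 0.0473 × 2.80×10⁻⁵ / (4π×10⁻⁷) = 6.62 A.

I ≈ 6.6 A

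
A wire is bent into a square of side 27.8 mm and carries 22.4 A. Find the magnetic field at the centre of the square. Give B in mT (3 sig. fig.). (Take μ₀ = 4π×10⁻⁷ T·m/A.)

Each side is a finite straight segment at perpendicular distance d = a/(2 tan(π/4)) = 0.0139 m from the centre, with end-angles ±π/4.
One side contributes B₁ = (μ₀I/4πd)·2 sin(π/4) = 2.28×10⁻⁴ T.
All 4 sides add in the same direction: B = 4 × 2.28×10⁻⁴ = 9.12×10⁻⁴ T.

B ≈ 0.912 mT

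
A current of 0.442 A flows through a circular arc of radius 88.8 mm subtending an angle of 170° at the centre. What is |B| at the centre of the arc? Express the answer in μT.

B ≈ 1.48 μT

The Biot–Savart field of a circular arc at its centre is B = μ₀Iφ/(4πR), with φ = 2.967 rad.
B = (4π×10⁻⁷ × 0.442 × 2.967) / (4π × 0.0888) = 1.48×10⁻⁶ T.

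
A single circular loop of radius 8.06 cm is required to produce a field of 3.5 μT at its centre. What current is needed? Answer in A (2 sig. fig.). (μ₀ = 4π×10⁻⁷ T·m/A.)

At the centre of a circular loop B = μ₀I/(2R), so I = 2RB/μ₀.
With R = 0.0806 m, I = 2 × 0.0806 × 3.50×10⁻⁶ / (4π×10⁻⁷) = 0.449 A.

I ≈ 0.45 A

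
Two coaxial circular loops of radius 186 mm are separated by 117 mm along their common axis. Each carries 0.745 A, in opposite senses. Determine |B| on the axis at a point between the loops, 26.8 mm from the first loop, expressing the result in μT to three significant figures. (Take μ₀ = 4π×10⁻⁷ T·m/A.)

B ≈ 0.607 μT

Each loop contributes B = μ₀IR²/[2(R²+z²)^(3/2)] on the axis, with z measured from that loop.
Loop 1 (z = 0.0268 m): B₁ = 2.44×10⁻⁶ T. Loop 2 (z = 0.0902 m): B₂ = 1.83×10⁻⁶ T.
The fields oppose: B = |B₁ − B₂| = 6.07×10⁻⁷ T.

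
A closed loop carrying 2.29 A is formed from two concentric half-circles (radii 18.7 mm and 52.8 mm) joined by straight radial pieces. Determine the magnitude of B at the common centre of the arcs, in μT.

B ≈ 24.8 μT

The radial connectors point toward the centre, so dl × r̂ = 0 and they contribute nothing.
Each semicircle gives μ₀I/(4R): inner arc 3.85×10⁻⁵ T, outer arc 1.36×10⁻⁵ T.
The two arcs carry current in opposite angular senses, so their fields oppose: B = |3.85×10⁻⁵ − 1.36×10⁻⁵| = 2.48×10⁻⁵ T.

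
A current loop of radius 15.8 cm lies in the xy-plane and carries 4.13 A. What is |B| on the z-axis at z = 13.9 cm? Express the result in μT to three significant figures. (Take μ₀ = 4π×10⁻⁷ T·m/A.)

B ≈ 6.95 μT

On the axis of a circular loop, B = μ₀IR² / [2(R²+z²)^(3/2)].
R² + z² = (0.158)² + (0.139)² = 0.04429 m², and (R²+z²)^(3/2) = 9.32×10⁻³ m³.
B = (4π×10⁻⁷ × 4.13 × 0.02496) / (2 × 9.32×10⁻³) = 6.95×10⁻⁶ T.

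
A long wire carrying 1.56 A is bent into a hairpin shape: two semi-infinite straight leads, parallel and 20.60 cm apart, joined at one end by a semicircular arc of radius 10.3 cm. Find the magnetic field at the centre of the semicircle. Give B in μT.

B ≈ 7.79 μT

The semicircular arc contributes B_arc = μ₀I·π/(4πR) = μ₀I/(4R) = 4.76×10⁻⁶ T.
Each semi-infinite lead is at perpendicular distance R = 0.103 m from the centre, with the perpendicular foot at its near end, so it contributes μ₀I/(4πR); both point the same way, together 3.03×10⁻⁶ T.
Arc and leads all point the same direction: B = 4.76×10⁻⁶ + 3.03×10⁻⁶ = 7.79×10⁻⁶ T.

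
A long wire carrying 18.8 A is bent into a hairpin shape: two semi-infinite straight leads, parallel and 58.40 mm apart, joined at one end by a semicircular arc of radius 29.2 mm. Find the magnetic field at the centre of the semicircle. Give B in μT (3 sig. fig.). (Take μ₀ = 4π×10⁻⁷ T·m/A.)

The semicircular arc contributes B_arc = μ₀I·π/(4πR) = μ₀I/(4R) = 2.02×10⁻⁴ T.
Each semi-infinite lead is at perpendicular distance R = 0.0292 m from the centre, with the perpendicular foot at its near end, so it contributes μ₀I/(4πR); both point the same way, together 1.29×10⁻⁴ T.
Arc and leads all point the same direction: B = 2.02×10⁻⁴ + 1.29×10⁻⁴ = 3.31×10⁻⁴ T.

B ≈ 331 μT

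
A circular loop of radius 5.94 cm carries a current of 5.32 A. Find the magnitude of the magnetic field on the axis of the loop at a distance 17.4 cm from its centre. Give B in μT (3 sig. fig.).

On the axis of a circular loop, B = μ₀IR² / [2(R²+z²)^(3/2)].
R² + z² = (0.0594)² + (0.174)² = 0.0338 m², and (R²+z²)^(3/2) = 6.22×10⁻³ m³.
B = (4π×10⁻⁷ × 5.32 × 0.003528) / (2 × 6.22×10⁻³) = 1.90×10⁻⁶ T.

B ≈ 1.90 μT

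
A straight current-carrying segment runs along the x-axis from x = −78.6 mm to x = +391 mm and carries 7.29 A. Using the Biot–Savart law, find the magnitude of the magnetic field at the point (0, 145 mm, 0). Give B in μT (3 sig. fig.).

B ≈ 7.11 μT

For a finite straight segment, B = (μ₀I/4πd)(sinθ₁ + sinθ₂), where θ₁, θ₂ are the angles from the perpendicular to each end.
The perpendicular distance is d = 0.145 m; the end-offsets along the wire are a = 0.0786 m and b = 0.391 m.
sinθ₁ = 0.0786/√(0.0786²+0.145²) = 0.4766; sinθ₂ = 0.391/√(0.391²+0.145²) = 0.9376.
B = (4π×10⁻⁷ × 7.29) / (4π × 0.145) × (0.4766 + 0.9376) = 7.11×10⁻⁶ T.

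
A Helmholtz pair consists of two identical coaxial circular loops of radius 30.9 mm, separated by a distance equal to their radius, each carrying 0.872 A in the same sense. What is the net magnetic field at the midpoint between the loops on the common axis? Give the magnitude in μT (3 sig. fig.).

Each loop contributes B = μ₀IR²/[2(R²+z²)^(3/2)] on the axis, with z measured from that loop.
Loop 1 (z = 0.01545 m): B₁ = 1.27×10⁻⁵ T. Loop 2 (z = 0.01545 m): B₂ = 1.27×10⁻⁵ T.
The fields add: B = B₁ + B₂ = 2.54×10⁻⁵ T.

B ≈ 25.4 μT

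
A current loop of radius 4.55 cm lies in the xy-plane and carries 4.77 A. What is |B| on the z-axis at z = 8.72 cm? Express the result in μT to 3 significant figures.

B ≈ 6.52 μT

On the axis of a circular loop, B = μ₀IR² / [2(R²+z²)^(3/2)].
R² + z² = (0.0455)² + (0.0872)² = 0.009674 m², and (R²+z²)^(3/2) = 9.52×10⁻⁴ m³.
B = (4π×10⁻⁷ × 4.77 × 0.00207) / (2 × 9.52×10⁻⁴) = 6.52×10⁻⁶ T.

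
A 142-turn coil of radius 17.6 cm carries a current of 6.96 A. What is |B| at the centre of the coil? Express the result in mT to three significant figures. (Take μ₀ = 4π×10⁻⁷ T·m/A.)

B ≈ 3.53 mT

For an N-turn flat coil, B = Nμ₀I/(2R) with R = 0.176 m.
B = 142 × 2.48×10⁻⁵ T = 3.53×10⁻³ T.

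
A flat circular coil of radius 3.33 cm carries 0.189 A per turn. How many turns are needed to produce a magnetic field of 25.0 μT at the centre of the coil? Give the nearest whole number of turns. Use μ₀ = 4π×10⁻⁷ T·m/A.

N = 7

For an N-turn coil, B = Nμ₀I/(2R). A single turn gives B₁ = 3.57×10⁻⁶ T with R = 0.0333 m.
N = B/B₁ = 2.50×10⁻⁵ / 3.57×10⁻⁶ = 7.01.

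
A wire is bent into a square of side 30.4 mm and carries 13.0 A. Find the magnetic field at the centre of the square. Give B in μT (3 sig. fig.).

B ≈ 484 μT

Each side is a finite straight segment at perpendicular distance d = a/(2 tan(π/4)) = 0.0152 m from the centre, with end-angles ±π/4.
One side contributes B₁ = (μ₀I/4πd)·2 sin(π/4) = 1.21×10⁻⁴ T.
All 4 sides add in the same direction: B = 4 × 1.21×10⁻⁴ = 4.84×10⁻⁴ T.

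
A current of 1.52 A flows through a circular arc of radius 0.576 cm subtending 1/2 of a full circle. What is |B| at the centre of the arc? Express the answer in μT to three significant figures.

The Biot–Savart field of a circular arc at its centre is B = μ₀Iφ/(4πR), with φ = 3.142 rad.
B = (4π×10⁻⁷ × 1.52 × 3.142) / (4π × 0.00576) = 8.29×10⁻⁵ T.

B ≈ 82.9 μT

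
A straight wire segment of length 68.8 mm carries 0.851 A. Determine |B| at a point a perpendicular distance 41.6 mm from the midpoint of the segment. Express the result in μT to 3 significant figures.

For a finite straight segment, B = (μ₀I/4πd)(sinθ₁ + sinθ₂), where θ₁, θ₂ are the angles from the perpendicular to each end.
The perpendicular from the point meets the wire at its midpoint, so each end is L/2 = 0.0344 m away along the wire.
sinθ₁ = 0.0344/√(0.0344²+0.0416²) = 0.6373; sinθ₂ = 0.0344/√(0.0344²+0.0416²) = 0.6373.
B = (4π×10⁻⁷ × 0.851) / (4π × 0.0416) × (0.6373 + 0.6373) = 2.61×10⁻⁶ T.

B ≈ 2.61 μT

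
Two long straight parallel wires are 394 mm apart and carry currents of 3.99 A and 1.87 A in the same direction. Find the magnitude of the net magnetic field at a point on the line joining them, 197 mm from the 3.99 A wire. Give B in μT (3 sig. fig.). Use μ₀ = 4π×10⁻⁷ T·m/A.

Each long wire gives B = μ₀I/(2πd). Distances are d₁ = 0.197 m and d₂ = 0.197 m.
B₁ = 4.05×10⁻⁶ T, B₂ = 1.90×10⁻⁶ T.
Between parallel currents the two contributions point in opposite directions, so they subtract. B = |B₁ − B₂| = |4.05×10⁻⁶ − 1.90×10⁻⁶| = 2.15×10⁻⁶ T.

B ≈ 2.15 μT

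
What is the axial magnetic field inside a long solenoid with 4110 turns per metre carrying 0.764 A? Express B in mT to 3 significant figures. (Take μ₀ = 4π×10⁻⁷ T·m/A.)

B ≈ 3.95 mT

Inside a long solenoid, B = μ₀nI with n = 4110 turns/m.
B = 4π×10⁻⁷ × 4110 × 0.764 = 3.95×10⁻³ T.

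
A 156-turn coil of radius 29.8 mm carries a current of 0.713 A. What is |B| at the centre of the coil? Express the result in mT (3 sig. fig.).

For an N-turn flat coil, B = Nμ₀I/(2R) with R = 0.0298 m.
B = 156 × 1.50×10⁻⁵ T = 2.35×10⁻³ T.

B ≈ 2.35 mT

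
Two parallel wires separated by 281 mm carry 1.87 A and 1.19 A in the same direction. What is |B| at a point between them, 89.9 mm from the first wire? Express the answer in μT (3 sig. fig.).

Each long wire gives B = μ₀I/(2πd). Distances are d₁ = 0.0899 m and d₂ = 0.1911 m.
B₁ = 4.16×10⁻⁶ T, B₂ = 1.25×10⁻⁶ T.
Between parallel currents the two contributions point in opposite directions, so they subtract. B = |B₁ − B₂| = |4.16×10⁻⁶ − 1.25×10⁻⁶| = 2.91×10⁻⁶ T.

B ≈ 2.91 μT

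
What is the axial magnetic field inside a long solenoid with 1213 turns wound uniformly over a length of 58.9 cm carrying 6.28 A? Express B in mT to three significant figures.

B ≈ 16.3 mT

Inside a long solenoid, B = μ₀nI with n = 2059 turns/m.
B = 4π×10⁻⁷ × 2059 × 6.28 = 1.63×10⁻² T.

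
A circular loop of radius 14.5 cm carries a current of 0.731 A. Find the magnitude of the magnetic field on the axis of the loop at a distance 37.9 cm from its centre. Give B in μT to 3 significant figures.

On the axis of a circular loop, B = μ₀IR² / [2(R²+z²)^(3/2)].
R² + z² = (0.145)² + (0.379)² = 0.1647 m², and (R²+z²)^(3/2) = 6.68×10⁻² m³.
B = (4π×10⁻⁷ × 0.731 × 0.02102) / (2 × 6.68×10⁻²) = 1.45×10⁻⁷ T.

B ≈ 0.145 μT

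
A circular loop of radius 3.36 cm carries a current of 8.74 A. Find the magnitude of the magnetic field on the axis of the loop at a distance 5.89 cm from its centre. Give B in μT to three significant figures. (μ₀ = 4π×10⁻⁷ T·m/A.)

B ≈ 19.9 μT

On the axis of a circular loop, B = μ₀IR² / [2(R²+z²)^(3/2)].
R² + z² = (0.0336)² + (0.0589)² = 0.004598 m², and (R²+z²)^(3/2) = 3.12×10⁻⁴ m³.
B = (4π×10⁻⁷ × 8.74 × 0.001129) / (2 × 3.12×10⁻⁴) = 1.99×10⁻⁵ T.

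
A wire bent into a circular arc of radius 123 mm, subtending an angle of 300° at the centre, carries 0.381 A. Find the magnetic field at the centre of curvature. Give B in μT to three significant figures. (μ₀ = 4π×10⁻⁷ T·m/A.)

B ≈ 1.62 μT

The Biot–Savart field of a circular arc at its centre is B = μ₀Iφ/(4πR), with φ = 5.236 rad.
B = (4π×10⁻⁷ × 0.381 × 5.236) / (4π × 0.123) = 1.62×10⁻⁶ T.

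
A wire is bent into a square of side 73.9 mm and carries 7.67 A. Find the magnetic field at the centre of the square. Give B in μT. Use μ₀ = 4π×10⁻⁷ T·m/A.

Each side is a finite straight segment at perpendicular distance d = a/(2 tan(π/4)) = 0.03695 m from the centre, with end-angles ±π/4.
One side contributes B₁ = (μ₀I/4πd)·2 sin(π/4) = 2.94×10⁻⁵ T.
All 4 sides add in the same direction: B = 4 × 2.94×10⁻⁵ = 1.17×10⁻⁴ T.

B ≈ 117 μT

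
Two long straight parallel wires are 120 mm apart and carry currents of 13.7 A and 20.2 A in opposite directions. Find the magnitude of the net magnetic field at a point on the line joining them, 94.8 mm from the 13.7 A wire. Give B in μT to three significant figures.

B ≈ 189 μT

Each long wire gives B = μ₀I/(2πd). Distances are d₁ = 0.0948 m and d₂ = 0.0252 m.
B₁ = 2.89×10⁻⁵ T, B₂ = 1.60×10⁻⁴ T.
Between antiparallel currents both contributions point the same way, so they add. B = B₁ + B₂ = 2.89×10⁻⁵ + 1.60×10⁻⁴ = 1.89×10⁻⁴ T.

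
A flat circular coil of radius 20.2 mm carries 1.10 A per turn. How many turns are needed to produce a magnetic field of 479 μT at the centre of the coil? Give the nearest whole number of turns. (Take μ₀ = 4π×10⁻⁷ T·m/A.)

N = 14

For an N-turn coil, B = Nμ₀I/(2R). A single turn gives B₁ = 3.42×10⁻⁵ T with R = 0.0202 m.
N = B/B₁ = 4.79×10⁻⁴ / 3.42×10⁻⁵ = 14.00.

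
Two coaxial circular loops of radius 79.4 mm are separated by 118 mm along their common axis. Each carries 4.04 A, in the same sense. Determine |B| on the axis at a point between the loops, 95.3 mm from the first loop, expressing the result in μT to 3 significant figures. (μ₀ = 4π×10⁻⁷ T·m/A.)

B ≈ 36.8 μT

Each loop contributes B = μ₀IR²/[2(R²+z²)^(3/2)] on the axis, with z measured from that loop.
Loop 1 (z = 0.0953 m): B₁ = 8.38×10⁻⁶ T. Loop 2 (z = 0.0227 m): B₂ = 2.84×10⁻⁵ T.
The fields add: B = B₁ + B₂ = 3.68×10⁻⁵ T.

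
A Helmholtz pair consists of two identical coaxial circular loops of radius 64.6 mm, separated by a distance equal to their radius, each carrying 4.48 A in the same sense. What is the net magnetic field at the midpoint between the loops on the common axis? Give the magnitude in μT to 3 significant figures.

Each loop contributes B = μ₀IR²/[2(R²+z²)^(3/2)] on the axis, with z measured from that loop.
Loop 1 (z = 0.0323 m): B₁ = 3.12×10⁻⁵ T. Loop 2 (z = 0.0323 m): B₂ = 3.12×10⁻⁵ T.
The fields add: B = B₁ + B₂ = 6.24×10⁻⁵ T.

B ≈ 62.4 μT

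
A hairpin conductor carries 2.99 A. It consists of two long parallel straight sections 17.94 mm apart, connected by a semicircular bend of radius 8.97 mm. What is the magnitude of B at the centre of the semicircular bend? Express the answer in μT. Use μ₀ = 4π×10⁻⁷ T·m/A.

B ≈ 171 μT

The semicircular arc contributes B_arc = μ₀I·π/(4πR) = μ₀I/(4R) = 1.05×10⁻⁴ T.
Each semi-infinite lead is at perpendicular distance R = 0.00897 m from the centre, with the perpendicular foot at its near end, so it contributes μ₀I/(4πR); both point the same way, together 6.67×10⁻⁵ T.
Arc and leads all point the same direction: B = 1.05×10⁻⁴ + 6.67×10⁻⁵ = 1.71×10⁻⁴ T.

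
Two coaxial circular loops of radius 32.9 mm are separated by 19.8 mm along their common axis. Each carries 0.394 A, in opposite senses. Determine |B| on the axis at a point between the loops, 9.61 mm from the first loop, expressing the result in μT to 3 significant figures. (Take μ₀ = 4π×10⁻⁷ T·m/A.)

Each loop contributes B = μ₀IR²/[2(R²+z²)^(3/2)] on the axis, with z measured from that loop.
Loop 1 (z = 0.00961 m): B₁ = 6.65×10⁻⁶ T. Loop 2 (z = 0.01019 m): B₂ = 6.56×10⁻⁶ T.
The fields oppose: B = |B₁ − B₂| = 9.64×10⁻⁸ T.

B ≈ 0.0964 μT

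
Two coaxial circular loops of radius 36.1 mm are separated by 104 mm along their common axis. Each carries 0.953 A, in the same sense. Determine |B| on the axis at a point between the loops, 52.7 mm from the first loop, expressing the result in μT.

B ≈ 6.16 μT

Each loop contributes B = μ₀IR²/[2(R²+z²)^(3/2)] on the axis, with z measured from that loop.
Loop 1 (z = 0.0527 m): B₁ = 2.99×10⁻⁶ T. Loop 2 (z = 0.0513 m): B₂ = 3.16×10⁻⁶ T.
The fields add: B = B₁ + B₂ = 6.16×10⁻⁶ T.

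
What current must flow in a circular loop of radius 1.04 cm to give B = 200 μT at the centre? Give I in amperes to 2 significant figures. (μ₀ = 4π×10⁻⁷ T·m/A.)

I ≈ 3.3 A

At the centre of a circular loop B = μ₀I/(2R), so I = 2RB/μ₀.
With R = 0.0104 m, I = 2 × 0.0104 × 2.00×10⁻⁴ / (4π×10⁻⁷) = 3.31 A.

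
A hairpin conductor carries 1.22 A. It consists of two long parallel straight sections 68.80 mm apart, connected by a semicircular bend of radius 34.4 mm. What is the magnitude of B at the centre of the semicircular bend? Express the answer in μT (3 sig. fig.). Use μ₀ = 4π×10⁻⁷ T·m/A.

The semicircular arc contributes B_arc = μ₀I·π/(4πR) = μ₀I/(4R) = 1.11×10⁻⁵ T.
Each semi-infinite lead is at perpendicular distance R = 0.0344 m from the centre, with the perpendicular foot at its near end, so it contributes μ₀I/(4πR); both point the same way, together 7.09×10⁻⁶ T.
Arc and leads all point the same direction: B = 1.11×10⁻⁵ + 7.09×10⁻⁶ = 1.82×10⁻⁵ T.

B ≈ 18.2 μT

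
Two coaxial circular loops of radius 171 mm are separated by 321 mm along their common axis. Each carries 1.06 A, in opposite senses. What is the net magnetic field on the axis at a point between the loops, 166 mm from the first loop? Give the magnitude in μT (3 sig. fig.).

Each loop contributes B = μ₀IR²/[2(R²+z²)^(3/2)] on the axis, with z measured from that loop.
Loop 1 (z = 0.166 m): B₁ = 1.44×10⁻⁶ T. Loop 2 (z = 0.155 m): B₂ = 1.58×10⁻⁶ T.
The fields oppose: B = |B₁ − B₂| = 1.45×10⁻⁷ T.

B ≈ 0.145 μT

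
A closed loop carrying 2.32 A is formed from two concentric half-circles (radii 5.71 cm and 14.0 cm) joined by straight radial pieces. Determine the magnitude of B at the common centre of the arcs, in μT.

B ≈ 7.56 μT

The radial connectors point toward the centre, so dl × r̂ = 0 and they contribute nothing.
Each semicircle gives μ₀I/(4R): inner arc 1.28×10⁻⁵ T, outer arc 5.21×10⁻⁶ T.
The two arcs carry current in opposite angular senses, so their fields oppose: B = |1.28×10⁻⁵ − 5.21×10⁻⁶| = 7.56×10⁻⁶ T.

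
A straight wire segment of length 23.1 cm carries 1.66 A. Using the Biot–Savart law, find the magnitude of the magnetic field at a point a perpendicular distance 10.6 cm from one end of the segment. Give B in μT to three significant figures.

B ≈ 1.42 μT

For a finite straight segment, B = (μ₀I/4πd)(sinθ₁ + sinθ₂), where θ₁, θ₂ are the angles from the perpendicular to each end.
The perpendicular foot is at one end, so the two end-offsets along the wire are 0 and L = 0.231 m.
sinθ₁ = 0/√(0²+0.106²) = 0.0000; sinθ₂ = 0.231/√(0.231²+0.106²) = 0.9089.
B = (4π×10⁻⁷ × 1.66) / (4π × 0.106) × (0.0000 + 0.9089) = 1.42×10⁻⁶ T.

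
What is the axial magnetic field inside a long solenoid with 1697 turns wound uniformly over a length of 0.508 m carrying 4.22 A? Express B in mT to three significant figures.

Inside a long solenoid, B = μ₀nI with n = 3341 turns/m.
B = 4π×10⁻⁷ × 3341 × 4.22 = 1.77×10⁻² T.

B ≈ 17.7 mT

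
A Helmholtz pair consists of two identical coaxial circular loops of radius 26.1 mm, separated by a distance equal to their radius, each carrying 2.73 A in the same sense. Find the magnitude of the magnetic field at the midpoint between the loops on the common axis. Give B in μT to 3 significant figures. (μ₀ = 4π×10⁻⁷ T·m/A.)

Each loop contributes B = μ₀IR²/[2(R²+z²)^(3/2)] on the axis, with z measured from that loop.
Loop 1 (z = 0.01305 m): B₁ = 4.70×10⁻⁵ T. Loop 2 (z = 0.01305 m): B₂ = 4.70×10⁻⁵ T.
The fields add: B = B₁ + B₂ = 9.41×10⁻⁵ T.

B ≈ 94.1 μT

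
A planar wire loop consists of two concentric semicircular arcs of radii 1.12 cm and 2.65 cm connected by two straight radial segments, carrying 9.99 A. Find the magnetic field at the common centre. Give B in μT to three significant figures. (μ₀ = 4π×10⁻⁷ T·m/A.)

The radial connectors point toward the centre, so dl × r̂ = 0 and they contribute nothing.
Each semicircle gives μ₀I/(4R): inner arc 2.80×10⁻⁴ T, outer arc 1.18×10⁻⁴ T.
The two arcs carry current in opposite angular senses, so their fields oppose: B = |2.80×10⁻⁴ − 1.18×10⁻⁴| = 1.62×10⁻⁴ T.

B ≈ 162 μT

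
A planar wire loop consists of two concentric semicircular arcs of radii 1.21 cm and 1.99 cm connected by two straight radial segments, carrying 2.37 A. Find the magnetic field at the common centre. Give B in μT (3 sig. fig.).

B ≈ 24.1 μT

The radial connectors point toward the centre, so dl × r̂ = 0 and they contribute nothing.
Each semicircle gives μ₀I/(4R): inner arc 6.15×10⁻⁵ T, outer arc 3.74×10⁻⁵ T.
The two arcs carry current in opposite angular senses, so their fields oppose: B = |6.15×10⁻⁵ − 3.74×10⁻⁵| = 2.41×10⁻⁵ T.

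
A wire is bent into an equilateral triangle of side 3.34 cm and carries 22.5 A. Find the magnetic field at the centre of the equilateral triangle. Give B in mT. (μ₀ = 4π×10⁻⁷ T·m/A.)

Each side is a finite straight segment at perpendicular distance d = a/(2 tan(π/3)) = 0.009642 m from the centre, with end-angles ±π/3.
One side contributes B₁ = (μ₀I/4πd)·2 sin(π/3) = 4.04×10⁻⁴ T.
All 3 sides add in the same direction: B = 3 × 4.04×10⁻⁴ = 1.21×10⁻³ T.

B ≈ 1.21 mT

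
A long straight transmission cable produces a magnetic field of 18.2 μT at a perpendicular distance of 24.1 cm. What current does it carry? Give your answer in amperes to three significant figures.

For a long straight wire B = μ₀I/(2πd), so I = 2πdB/μ₀.
I = 2π × 0.241 × 1.82×10⁻⁵ / (4π×10⁻⁷) = 21.9 A.

I ≈ 21.9 A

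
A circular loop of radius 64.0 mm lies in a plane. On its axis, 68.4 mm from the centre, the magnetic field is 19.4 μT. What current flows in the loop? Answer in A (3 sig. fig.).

On the axis of a loop, B = μ₀IR²/[2(R²+z²)^(3/2)], so I = 2B(R²+z²)^(3/2)/(μ₀R²).
R² + z² = 0.004096 + 0.004679 = 0.008775 m²; raised to 3/2 gives 8.22×10⁻⁴ m³.
I = 2 × 1.94×10⁻⁵ × 8.22×10⁻⁴ / (1.26×10⁻⁶ × 0.004096) = 6.20 A.

I ≈ 6.20 A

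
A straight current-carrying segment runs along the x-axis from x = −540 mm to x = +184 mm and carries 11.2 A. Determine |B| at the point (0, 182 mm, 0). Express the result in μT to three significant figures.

For a finite straight segment, B = (μ₀I/4πd)(sinθ₁ + sinθ₂), where θ₁, θ₂ are the angles from the perpendicular to each end.
The perpendicular distance is d = 0.182 m; the end-offsets along the wire are a = 0.54 m and b = 0.184 m.
sinθ₁ = 0.54/√(0.54²+0.182²) = 0.9476; sinθ₂ = 0.184/√(0.184²+0.182²) = 0.7110.
B = (4π×10⁻⁷ × 11.2) / (4π × 0.182) × (0.9476 + 0.7110) = 1.02×10⁻⁵ T.

B ≈ 10.2 μT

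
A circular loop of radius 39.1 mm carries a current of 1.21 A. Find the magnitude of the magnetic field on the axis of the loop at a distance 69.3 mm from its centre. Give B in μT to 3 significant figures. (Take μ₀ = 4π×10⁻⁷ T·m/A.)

On the axis of a circular loop, B = μ₀IR² / [2(R²+z²)^(3/2)].
R² + z² = (0.0391)² + (0.0693)² = 0.006331 m², and (R²+z²)^(3/2) = 5.04×10⁻⁴ m³.
B = (4π×10⁻⁷ × 1.21 × 0.001529) / (2 × 5.04×10⁻⁴) = 2.31×10⁻⁶ T.

B ≈ 2.31 μT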